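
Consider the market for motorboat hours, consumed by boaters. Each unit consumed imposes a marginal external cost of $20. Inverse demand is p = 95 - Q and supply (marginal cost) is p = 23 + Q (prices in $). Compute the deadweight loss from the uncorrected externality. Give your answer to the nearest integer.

Market equilibrium (private): 23 + Q = 95 - Q → Q_m = 36.0000.
Social marginal benefit = demand − MEC = 75 - Q.
Set SMB = MC: 75 - Q = 23 + Q → Q* = 26.0000.
The loss is the area between SMB and MC from Q* to Q_m; with linear curves that's a triangle of height MEC(Q_m).
DWL = ½ × 10.0000 × 20.0000 = 100.0000.

DWL = $100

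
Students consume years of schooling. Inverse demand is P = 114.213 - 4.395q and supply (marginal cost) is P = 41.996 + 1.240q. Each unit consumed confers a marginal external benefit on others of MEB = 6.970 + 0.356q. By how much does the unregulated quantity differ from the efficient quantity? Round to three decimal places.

2.185 units

Market equilibrium (private): 41.996 + 1.240q = 114.213 - 4.395q → q_m = 12.8158.
Social marginal benefit = demand + MEB = 121.183 - 4.039q.
Set SMB = MC: 121.183 - 4.039q = 41.996 + 1.240q → q* = 15.0004.
Gap = |12.8158 − 15.0004| = 2.1846.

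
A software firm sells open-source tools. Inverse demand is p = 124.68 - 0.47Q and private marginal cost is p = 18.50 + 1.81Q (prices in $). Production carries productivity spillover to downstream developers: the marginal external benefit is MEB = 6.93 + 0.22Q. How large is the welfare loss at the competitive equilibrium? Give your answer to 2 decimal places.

DWL = $71.60

Market equilibrium (private): 18.50 + 1.81Q = 124.68 - 0.47Q → Q_m = 46.5702.
Social marginal cost = private MC − MEB = 11.57 + 1.59Q.
Set SMC = demand: 11.57 + 1.59Q = 124.68 - 0.47Q → Q* = 54.9078.
The loss is the area between SMC and demand from Q* to Q_m; with linear curves that's a triangle of height MEB(Q_m).
DWL = ½ × 8.3376 × 17.1754 = 71.6008.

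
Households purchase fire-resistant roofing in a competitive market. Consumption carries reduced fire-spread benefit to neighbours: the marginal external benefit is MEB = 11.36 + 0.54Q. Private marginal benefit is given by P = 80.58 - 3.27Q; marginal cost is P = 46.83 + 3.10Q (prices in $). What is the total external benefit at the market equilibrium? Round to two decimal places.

$67.77

Market equilibrium (private): 46.83 + 3.10Q = 80.58 - 3.27Q → Q_m = 5.2983.
Total external benefit = ∫₀^{Q_m} (11.36 + 0.54Q) dQ = 11.36×5.2983 + ½×0.54×5.2983² = 67.7681.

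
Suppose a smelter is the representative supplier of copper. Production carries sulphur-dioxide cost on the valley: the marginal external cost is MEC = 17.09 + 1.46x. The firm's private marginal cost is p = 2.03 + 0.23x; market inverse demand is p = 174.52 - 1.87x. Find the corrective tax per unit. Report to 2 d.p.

tax = 80.82 per unit

Social marginal cost = private MC + MEC = 19.12 + 1.69x.
Set SMC = demand: 19.12 + 1.69x = 174.52 - 1.87x → x* = 43.6517.
The Pigouvian tax equals MEC at x*: 17.09 + 1.46×43.6517 = 80.8215.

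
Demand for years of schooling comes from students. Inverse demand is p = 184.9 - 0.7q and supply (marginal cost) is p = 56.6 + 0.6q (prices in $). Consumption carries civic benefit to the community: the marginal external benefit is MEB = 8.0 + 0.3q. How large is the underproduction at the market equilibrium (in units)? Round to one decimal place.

Market equilibrium (private): 56.6 + 0.6q = 184.9 - 0.7q → q_m = 98.6923.
Social marginal benefit = demand + MEB = 192.9 - 0.4q.
Set SMB = MC: 192.9 - 0.4q = 56.6 + 0.6q → q* = 136.3000.
Gap = |98.6923 − 136.3000| = 37.6077.

37.6 units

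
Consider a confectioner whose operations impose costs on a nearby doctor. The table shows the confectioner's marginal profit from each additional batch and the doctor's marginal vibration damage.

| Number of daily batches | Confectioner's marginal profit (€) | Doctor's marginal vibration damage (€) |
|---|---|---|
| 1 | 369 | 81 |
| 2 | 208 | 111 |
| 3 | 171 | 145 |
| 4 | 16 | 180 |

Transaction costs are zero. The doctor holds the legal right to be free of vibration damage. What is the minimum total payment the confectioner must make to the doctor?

€337

Efficient level: marginal profit ≥ marginal vibration damage through level 3, so k* = 3.
With the doctor holding the right, the confectioner must at least compensate total damage at k*: 81 + 111 + 145 = 337.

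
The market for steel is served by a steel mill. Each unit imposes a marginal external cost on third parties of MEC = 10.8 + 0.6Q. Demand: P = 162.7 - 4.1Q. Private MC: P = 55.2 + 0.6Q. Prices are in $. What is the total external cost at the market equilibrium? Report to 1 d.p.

Market equilibrium (private): 55.2 + 0.6Q = 162.7 - 4.1Q → Q_m = 22.8723.
Total external cost = ∫₀^{Q_m} (10.8 + 0.6Q) dQ = 10.8×22.8723 + ½×0.6×22.8723² = 403.9635.

$404.0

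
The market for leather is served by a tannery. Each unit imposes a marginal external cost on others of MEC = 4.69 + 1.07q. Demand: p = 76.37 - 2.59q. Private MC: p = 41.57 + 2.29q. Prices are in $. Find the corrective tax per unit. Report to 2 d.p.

Social marginal cost = private MC + MEC = 46.26 + 3.36q.
Set SMC = demand: 46.26 + 3.36q = 76.37 - 2.59q → q* = 5.0605.
The Pigouvian tax equals MEC at q*: 4.69 + 1.07×5.0605 = 10.1047.

tax = $10.10 per unit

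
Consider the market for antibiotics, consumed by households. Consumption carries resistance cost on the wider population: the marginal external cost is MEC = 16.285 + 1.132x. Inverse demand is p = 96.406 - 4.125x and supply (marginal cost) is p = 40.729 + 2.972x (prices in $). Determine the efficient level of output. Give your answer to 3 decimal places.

Social marginal benefit = demand − MEC = 80.121 - 5.257x.
Set SMB = MC: 80.121 - 5.257x = 40.729 + 2.972x → x* = 4.7870.

x* = 4.787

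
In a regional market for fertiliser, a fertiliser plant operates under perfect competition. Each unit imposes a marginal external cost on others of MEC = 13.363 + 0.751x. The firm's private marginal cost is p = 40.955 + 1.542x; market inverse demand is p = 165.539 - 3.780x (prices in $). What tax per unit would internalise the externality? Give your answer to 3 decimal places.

Social marginal cost = private MC + MEC = 54.318 + 2.293x.
Set SMC = demand: 54.318 + 2.293x = 165.539 - 3.780x → x* = 18.3140.
The Pigouvian tax equals MEC at x*: 13.363 + 0.751×18.3140 = 27.1168.

tax = $27.117 per unit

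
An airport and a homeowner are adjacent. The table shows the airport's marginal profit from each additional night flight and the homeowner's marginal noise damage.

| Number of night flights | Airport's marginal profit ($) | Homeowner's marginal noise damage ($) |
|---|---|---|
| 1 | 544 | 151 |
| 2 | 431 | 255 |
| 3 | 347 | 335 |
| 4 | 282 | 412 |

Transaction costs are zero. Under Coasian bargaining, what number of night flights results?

3

Bargaining reaches the level where marginal profit last exceeds marginal noise damage.
That holds through level 3 (347 ≥ 335) but not at 4 (282 < 412).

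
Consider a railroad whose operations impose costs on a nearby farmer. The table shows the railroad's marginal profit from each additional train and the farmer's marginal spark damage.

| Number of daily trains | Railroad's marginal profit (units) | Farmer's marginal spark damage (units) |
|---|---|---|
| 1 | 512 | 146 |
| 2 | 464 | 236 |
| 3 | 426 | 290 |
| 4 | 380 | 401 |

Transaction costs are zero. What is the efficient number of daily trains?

Bargaining reaches the level where marginal profit last exceeds marginal spark damage.
That holds through level 3 (426 ≥ 290) but not at 4 (380 < 401).

3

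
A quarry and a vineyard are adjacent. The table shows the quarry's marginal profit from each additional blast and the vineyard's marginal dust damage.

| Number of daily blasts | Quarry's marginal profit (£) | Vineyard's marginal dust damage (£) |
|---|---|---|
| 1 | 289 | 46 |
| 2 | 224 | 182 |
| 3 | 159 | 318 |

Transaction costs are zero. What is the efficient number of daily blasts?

2

Bargaining reaches the level where marginal profit last exceeds marginal dust damage.
That holds through level 2 (224 ≥ 182) but not at 3 (159 < 318).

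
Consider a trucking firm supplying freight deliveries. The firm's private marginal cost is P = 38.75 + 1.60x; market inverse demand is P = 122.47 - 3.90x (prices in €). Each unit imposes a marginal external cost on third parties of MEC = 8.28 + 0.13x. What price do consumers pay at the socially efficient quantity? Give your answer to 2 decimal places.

Social marginal cost = private MC + MEC = 47.03 + 1.73x.
Set SMC = demand: 47.03 + 1.73x = 122.47 - 3.90x → x* = 13.3996.
Consumer price on the demand curve at x*: 122.47 − 3.90×13.3996 = 70.2116.

P = €70.21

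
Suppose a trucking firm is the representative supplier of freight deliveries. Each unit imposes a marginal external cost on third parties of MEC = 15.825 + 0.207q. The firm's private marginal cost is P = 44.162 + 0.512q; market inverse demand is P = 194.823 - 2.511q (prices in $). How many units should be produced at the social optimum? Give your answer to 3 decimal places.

q* = 41.745

Social marginal cost = private MC + MEC = 59.987 + 0.719q.
Set SMC = demand: 59.987 + 0.719q = 194.823 - 2.511q → q* = 41.7449.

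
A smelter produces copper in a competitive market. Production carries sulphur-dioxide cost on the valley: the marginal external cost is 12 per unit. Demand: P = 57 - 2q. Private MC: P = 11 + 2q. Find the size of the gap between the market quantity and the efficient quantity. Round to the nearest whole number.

Market equilibrium (private): 11 + 2q = 57 - 2q → q_m = 11.5000.
Social marginal cost = private MC + MEC = 23 + 2q.
Set SMC = demand: 23 + 2q = 57 - 2q → q* = 8.5000.
Gap = |11.5000 − 8.5000| = 3.0000.

3 units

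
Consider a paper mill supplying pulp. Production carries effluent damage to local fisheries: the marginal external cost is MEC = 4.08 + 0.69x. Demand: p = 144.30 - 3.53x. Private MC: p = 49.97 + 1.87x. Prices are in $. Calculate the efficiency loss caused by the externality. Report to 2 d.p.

Market equilibrium (private): 49.97 + 1.87x = 144.30 - 3.53x → x_m = 17.4685.
Social marginal cost = private MC + MEC = 54.05 + 2.56x.
Set SMC = demand: 54.05 + 2.56x = 144.30 - 3.53x → x* = 14.8194.
Between x* and x_m the wedge SMC − demand runs linearly from 0 to MEC(x_m), so the loss is a triangle.
DWL = ½ × 2.6491 × 16.1333 = 21.3694.

DWL = $21.37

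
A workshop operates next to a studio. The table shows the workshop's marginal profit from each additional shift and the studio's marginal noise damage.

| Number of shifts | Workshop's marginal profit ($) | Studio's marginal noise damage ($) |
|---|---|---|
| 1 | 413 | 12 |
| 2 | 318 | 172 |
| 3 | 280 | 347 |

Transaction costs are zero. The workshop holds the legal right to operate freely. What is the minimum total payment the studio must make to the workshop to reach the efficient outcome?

Left alone the workshop would choose level 3 (marginal profit stays positive).
Efficient level: k* = 2 (marginal profit ≥ marginal noise damage through 2).
The studio must at least cover the workshop's forgone profit from cutting 3→2: 280 = 280.

$280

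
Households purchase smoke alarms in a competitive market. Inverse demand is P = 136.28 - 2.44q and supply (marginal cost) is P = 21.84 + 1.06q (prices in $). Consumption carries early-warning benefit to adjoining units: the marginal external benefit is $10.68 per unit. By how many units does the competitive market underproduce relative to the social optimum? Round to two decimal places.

3.05 units

Market equilibrium (private): 21.84 + 1.06q = 136.28 - 2.44q → q_m = 32.6971.
Social marginal benefit = demand + MEB = 146.96 - 2.44q.
Set SMB = MC: 146.96 - 2.44q = 21.84 + 1.06q → q* = 35.7486.
Gap = |32.6971 − 35.7486| = 3.0515.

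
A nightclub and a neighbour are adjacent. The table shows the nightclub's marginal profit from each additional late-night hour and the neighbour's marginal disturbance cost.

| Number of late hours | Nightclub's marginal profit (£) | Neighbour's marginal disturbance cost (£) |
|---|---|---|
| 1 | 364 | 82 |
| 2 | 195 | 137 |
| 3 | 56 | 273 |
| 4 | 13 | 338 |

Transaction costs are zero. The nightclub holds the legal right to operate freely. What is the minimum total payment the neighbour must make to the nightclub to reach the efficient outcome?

£69

Left alone the nightclub would choose level 4 (marginal profit stays positive).
Efficient level: k* = 2 (marginal profit ≥ marginal disturbance cost through 2).
The neighbour must at least cover the nightclub's forgone profit from cutting 4→2: 56 + 13 = 69.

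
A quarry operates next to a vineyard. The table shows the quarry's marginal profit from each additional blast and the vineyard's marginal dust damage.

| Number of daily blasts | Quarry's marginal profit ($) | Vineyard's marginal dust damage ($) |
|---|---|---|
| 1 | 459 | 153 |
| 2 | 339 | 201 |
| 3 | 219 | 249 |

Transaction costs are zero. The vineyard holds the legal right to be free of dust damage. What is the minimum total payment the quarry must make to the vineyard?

$354

Efficient level: marginal profit ≥ marginal dust damage through level 2, so k* = 2.
With the vineyard holding the right, the quarry must at least compensate total damage at k*: 153 + 201 = 354.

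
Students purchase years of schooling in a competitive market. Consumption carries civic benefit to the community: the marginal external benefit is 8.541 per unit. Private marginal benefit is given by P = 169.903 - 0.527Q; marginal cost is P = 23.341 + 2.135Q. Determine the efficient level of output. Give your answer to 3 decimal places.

Q* = 58.266

Social marginal benefit = demand + MEB = 178.444 - 0.527Q.
Set SMB = MC: 178.444 - 0.527Q = 23.341 + 2.135Q → Q* = 58.2656.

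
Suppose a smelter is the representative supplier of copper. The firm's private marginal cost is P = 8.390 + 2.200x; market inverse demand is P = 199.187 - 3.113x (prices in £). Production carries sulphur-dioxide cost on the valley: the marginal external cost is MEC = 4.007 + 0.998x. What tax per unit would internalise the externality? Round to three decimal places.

tax = £33.545 per unit

Social marginal cost = private MC + MEC = 12.397 + 3.198x.
Set SMC = demand: 12.397 + 3.198x = 199.187 - 3.113x → x* = 29.5975.
The Pigouvian tax equals MEC at x*: 4.007 + 0.998×29.5975 = 33.5453.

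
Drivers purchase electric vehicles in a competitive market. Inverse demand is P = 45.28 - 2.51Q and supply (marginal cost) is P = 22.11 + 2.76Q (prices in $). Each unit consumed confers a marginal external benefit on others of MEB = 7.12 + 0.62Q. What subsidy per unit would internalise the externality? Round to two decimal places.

Social marginal benefit = demand + MEB = 52.40 - 1.89Q.
Set SMB = MC: 52.40 - 1.89Q = 22.11 + 2.76Q → Q* = 6.5140.
The Pigouvian subsidy equals MEB at Q*: 7.12 + 0.62×6.5140 = 11.1587.

subsidy = $11.16 per unit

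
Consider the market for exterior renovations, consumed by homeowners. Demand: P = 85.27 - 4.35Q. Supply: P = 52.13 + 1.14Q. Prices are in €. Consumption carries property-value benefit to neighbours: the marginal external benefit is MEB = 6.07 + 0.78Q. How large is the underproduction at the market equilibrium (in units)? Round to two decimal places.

Market equilibrium (private): 52.13 + 1.14Q = 85.27 - 4.35Q → Q_m = 6.0364.
Social marginal benefit = demand + MEB = 91.34 - 3.57Q.
Set SMB = MC: 91.34 - 3.57Q = 52.13 + 1.14Q → Q* = 8.3248.
Gap = |6.0364 − 8.3248| = 2.2884.

2.29 units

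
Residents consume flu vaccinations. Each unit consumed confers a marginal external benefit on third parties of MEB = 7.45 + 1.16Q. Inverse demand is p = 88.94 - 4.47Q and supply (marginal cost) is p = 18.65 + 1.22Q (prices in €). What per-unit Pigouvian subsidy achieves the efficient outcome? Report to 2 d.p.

subsidy = €27.36 per unit

Social marginal benefit = demand + MEB = 96.39 - 3.31Q.
Set SMB = MC: 96.39 - 3.31Q = 18.65 + 1.22Q → Q* = 17.1611.
The Pigouvian subsidy equals MEB at Q*: 7.45 + 1.16×17.1611 = 27.3569.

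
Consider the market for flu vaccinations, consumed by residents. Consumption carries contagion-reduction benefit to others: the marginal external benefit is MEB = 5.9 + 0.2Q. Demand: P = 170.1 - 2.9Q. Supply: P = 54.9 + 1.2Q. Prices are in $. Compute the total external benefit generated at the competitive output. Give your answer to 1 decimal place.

$244.7

Market equilibrium (private): 54.9 + 1.2Q = 170.1 - 2.9Q → Q_m = 28.0976.
Total external benefit = ∫₀^{Q_m} (5.9 + 0.2Q) dQ = 5.9×28.0976 + ½×0.2×28.0976² = 244.7234.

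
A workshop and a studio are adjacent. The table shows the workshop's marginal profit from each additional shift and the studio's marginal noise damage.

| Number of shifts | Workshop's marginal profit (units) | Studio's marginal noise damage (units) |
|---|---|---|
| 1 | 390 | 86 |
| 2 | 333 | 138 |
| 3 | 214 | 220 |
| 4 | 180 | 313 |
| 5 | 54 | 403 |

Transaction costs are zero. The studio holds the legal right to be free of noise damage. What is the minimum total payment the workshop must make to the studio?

224

Efficient level: marginal profit ≥ marginal noise damage through level 2, so k* = 2.
With the studio holding the right, the workshop must at least compensate total damage at k*: 86 + 138 = 224.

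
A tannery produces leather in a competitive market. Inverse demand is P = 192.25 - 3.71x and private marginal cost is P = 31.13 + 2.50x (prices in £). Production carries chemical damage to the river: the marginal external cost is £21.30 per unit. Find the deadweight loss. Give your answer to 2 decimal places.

DWL = £36.53

Market equilibrium (private): 31.13 + 2.50x = 192.25 - 3.71x → x_m = 25.9452.
Social marginal cost = private MC + MEC = 52.43 + 2.50x.
Set SMC = demand: 52.43 + 2.50x = 192.25 - 3.71x → x* = 22.5153.
The loss is the area between SMC and demand from x* to x_m; with linear curves that's a triangle of height MEC(x_m).
DWL = ½ × 3.4299 × 21.3000 = 36.5284.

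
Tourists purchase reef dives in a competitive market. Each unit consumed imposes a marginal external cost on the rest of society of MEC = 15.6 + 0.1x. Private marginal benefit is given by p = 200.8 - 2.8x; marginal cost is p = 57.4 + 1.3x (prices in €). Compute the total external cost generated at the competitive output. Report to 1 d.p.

Market equilibrium (private): 57.4 + 1.3x = 200.8 - 2.8x → x_m = 34.9756.
Total external cost = ∫₀^{x_m} (15.6 + 0.1x) dx = 15.6×34.9756 + ½×0.1×34.9756² = 606.7840.

€606.8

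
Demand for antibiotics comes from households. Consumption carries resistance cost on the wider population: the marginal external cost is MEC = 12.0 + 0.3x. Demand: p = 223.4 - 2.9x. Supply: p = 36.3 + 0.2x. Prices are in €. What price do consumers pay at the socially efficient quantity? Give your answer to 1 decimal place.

P = €74.1

Social marginal benefit = demand − MEC = 211.4 - 3.2x.
Set SMB = MC: 211.4 - 3.2x = 36.3 + 0.2x → x* = 51.5000.
Consumer price on the demand curve at x*: 223.4 − 2.9×51.5000 = 74.0500.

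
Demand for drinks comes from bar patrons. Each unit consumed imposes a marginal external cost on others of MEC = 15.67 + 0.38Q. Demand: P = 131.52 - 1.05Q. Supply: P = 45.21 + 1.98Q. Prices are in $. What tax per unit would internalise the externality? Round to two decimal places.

tax = $23.54 per unit

Social marginal benefit = demand − MEC = 115.85 - 1.43Q.
Set SMB = MC: 115.85 - 1.43Q = 45.21 + 1.98Q → Q* = 20.7155.
The Pigouvian tax equals MEC at Q*: 15.67 + 0.38×20.7155 = 23.5419.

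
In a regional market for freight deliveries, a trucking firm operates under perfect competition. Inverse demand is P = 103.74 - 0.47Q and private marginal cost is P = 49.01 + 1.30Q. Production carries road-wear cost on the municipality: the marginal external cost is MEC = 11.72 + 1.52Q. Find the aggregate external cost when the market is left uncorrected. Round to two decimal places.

Market equilibrium (private): 49.01 + 1.30Q = 103.74 - 0.47Q → Q_m = 30.9209.
Total external cost = ∫₀^{Q_m} (11.72 + 1.52Q) dQ = 11.72×30.9209 + ½×1.52×30.9209² = 1089.0305.

1089.03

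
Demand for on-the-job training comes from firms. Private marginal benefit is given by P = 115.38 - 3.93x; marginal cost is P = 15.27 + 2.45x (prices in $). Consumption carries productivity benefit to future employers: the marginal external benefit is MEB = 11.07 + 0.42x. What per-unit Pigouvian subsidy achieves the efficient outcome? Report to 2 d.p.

subsidy = $18.90 per unit

Social marginal benefit = demand + MEB = 126.45 - 3.51x.
Set SMB = MC: 126.45 - 3.51x = 15.27 + 2.45x → x* = 18.6544.
The Pigouvian subsidy equals MEB at x*: 11.07 + 0.42×18.6544 = 18.9048.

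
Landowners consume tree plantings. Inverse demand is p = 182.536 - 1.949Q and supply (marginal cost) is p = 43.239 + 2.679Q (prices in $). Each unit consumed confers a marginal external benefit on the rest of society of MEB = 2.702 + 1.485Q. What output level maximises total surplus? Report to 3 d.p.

Q* = 45.179

Social marginal benefit = demand + MEB = 185.238 - 0.464Q.
Set SMB = MC: 185.238 - 0.464Q = 43.239 + 2.679Q → Q* = 45.1794.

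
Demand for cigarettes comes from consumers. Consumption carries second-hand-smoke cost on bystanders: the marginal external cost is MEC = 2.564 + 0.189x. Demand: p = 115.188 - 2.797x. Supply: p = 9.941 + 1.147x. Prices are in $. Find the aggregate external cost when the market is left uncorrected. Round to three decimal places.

$135.715

Market equilibrium (private): 9.941 + 1.147x = 115.188 - 2.797x → x_m = 26.6853.
Total external cost = ∫₀^{x_m} (2.564 + 0.189x) dx = 2.564×26.6853 + ½×0.189×26.6853² = 135.7151.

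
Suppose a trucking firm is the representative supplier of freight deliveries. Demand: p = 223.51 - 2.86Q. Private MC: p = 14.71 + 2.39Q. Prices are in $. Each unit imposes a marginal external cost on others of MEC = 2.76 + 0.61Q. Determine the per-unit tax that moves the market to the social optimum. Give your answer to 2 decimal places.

tax = $24.21 per unit

Social marginal cost = private MC + MEC = 17.47 + 3.00Q.
Set SMC = demand: 17.47 + 3.00Q = 223.51 - 2.86Q → Q* = 35.1604.
The Pigouvian tax equals MEC at Q*: 2.76 + 0.61×35.1604 = 24.2078.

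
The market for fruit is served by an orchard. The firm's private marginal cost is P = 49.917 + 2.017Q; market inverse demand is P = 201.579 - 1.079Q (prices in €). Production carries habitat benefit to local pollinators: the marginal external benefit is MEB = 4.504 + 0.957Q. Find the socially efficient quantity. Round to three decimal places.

Social marginal cost = private MC − MEB = 45.413 + 1.060Q.
Set SMC = demand: 45.413 + 1.060Q = 201.579 - 1.079Q → Q* = 73.0089.

Q* = 73.009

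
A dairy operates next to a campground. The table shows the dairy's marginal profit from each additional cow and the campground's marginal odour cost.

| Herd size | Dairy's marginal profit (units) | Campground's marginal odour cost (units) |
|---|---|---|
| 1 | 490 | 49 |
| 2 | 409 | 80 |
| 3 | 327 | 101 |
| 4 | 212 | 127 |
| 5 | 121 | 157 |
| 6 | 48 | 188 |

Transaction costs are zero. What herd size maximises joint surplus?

4

Bargaining reaches the level where marginal profit last exceeds marginal odour cost.
That holds through level 4 (212 ≥ 127) but not at 5 (121 < 157).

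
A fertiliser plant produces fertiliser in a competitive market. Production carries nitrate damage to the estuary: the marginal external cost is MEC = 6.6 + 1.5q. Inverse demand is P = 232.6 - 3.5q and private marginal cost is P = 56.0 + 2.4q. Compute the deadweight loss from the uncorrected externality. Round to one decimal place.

Market equilibrium (private): 56.0 + 2.4q = 232.6 - 3.5q → q_m = 29.9322.
Social marginal cost = private MC + MEC = 62.6 + 3.9q.
Set SMC = demand: 62.6 + 3.9q = 232.6 - 3.5q → q* = 22.9730.
The loss is the area between SMC and demand from q* to q_m; with linear curves that's a triangle of height MEC(q_m).
DWL = ½ × 6.9592 × 51.4983 = 179.1935.

DWL = 179.2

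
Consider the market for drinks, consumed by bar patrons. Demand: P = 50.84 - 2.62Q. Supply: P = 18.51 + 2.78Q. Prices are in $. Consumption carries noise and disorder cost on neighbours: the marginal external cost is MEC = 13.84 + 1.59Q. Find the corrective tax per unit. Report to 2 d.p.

Social marginal benefit = demand − MEC = 37.00 - 4.21Q.
Set SMB = MC: 37.00 - 4.21Q = 18.51 + 2.78Q → Q* = 2.6452.
The Pigouvian tax equals MEC at Q*: 13.84 + 1.59×2.6452 = 18.0459.

tax = $18.05 per unit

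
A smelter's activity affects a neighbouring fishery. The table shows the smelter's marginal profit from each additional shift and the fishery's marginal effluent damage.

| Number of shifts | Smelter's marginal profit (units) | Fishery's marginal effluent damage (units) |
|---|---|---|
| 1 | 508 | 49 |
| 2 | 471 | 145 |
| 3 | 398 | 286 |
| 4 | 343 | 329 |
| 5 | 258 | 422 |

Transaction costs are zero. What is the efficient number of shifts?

4

Bargaining reaches the level where marginal profit last exceeds marginal effluent damage.
That holds through level 4 (343 ≥ 329) but not at 5 (258 < 422).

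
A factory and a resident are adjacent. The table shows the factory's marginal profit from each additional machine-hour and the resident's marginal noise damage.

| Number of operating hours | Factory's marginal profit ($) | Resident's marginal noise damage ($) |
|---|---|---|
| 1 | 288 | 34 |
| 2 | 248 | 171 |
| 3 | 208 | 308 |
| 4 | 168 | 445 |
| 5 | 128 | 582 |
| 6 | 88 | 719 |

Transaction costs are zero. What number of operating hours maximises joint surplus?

2

Bargaining reaches the level where marginal profit last exceeds marginal noise damage.
That holds through level 2 (248 ≥ 171) but not at 3 (208 < 308).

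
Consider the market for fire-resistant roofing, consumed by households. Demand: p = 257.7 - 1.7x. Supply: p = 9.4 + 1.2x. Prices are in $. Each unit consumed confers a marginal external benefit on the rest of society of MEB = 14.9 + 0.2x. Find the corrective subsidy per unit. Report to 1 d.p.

subsidy = $34.4 per unit

Social marginal benefit = demand + MEB = 272.6 - 1.5x.
Set SMB = MC: 272.6 - 1.5x = 9.4 + 1.2x → x* = 97.4815.
The Pigouvian subsidy equals MEB at x*: 14.9 + 0.2×97.4815 = 34.3963.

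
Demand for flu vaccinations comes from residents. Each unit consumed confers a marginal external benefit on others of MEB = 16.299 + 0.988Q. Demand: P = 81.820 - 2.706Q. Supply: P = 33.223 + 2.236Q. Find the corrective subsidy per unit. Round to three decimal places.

Social marginal benefit = demand + MEB = 98.119 - 1.718Q.
Set SMB = MC: 98.119 - 1.718Q = 33.223 + 2.236Q → Q* = 16.4127.
The Pigouvian subsidy equals MEB at Q*: 16.299 + 0.988×16.4127 = 32.5147.

subsidy = 32.515 per unit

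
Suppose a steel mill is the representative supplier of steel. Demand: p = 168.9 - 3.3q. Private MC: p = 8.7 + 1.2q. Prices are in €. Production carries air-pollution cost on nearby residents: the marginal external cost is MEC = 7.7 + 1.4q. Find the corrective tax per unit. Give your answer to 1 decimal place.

tax = €43.9 per unit

Social marginal cost = private MC + MEC = 16.4 + 2.6q.
Set SMC = demand: 16.4 + 2.6q = 168.9 - 3.3q → q* = 25.8475.
The Pigouvian tax equals MEC at q*: 7.7 + 1.4×25.8475 = 43.8865.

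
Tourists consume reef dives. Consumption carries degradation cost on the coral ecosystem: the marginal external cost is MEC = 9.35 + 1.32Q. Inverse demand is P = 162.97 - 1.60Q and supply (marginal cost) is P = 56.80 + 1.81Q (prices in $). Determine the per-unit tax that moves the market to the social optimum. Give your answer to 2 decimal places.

tax = $36.37 per unit

Social marginal benefit = demand − MEC = 153.62 - 2.92Q.
Set SMB = MC: 153.62 - 2.92Q = 56.80 + 1.81Q → Q* = 20.4693.
The Pigouvian tax equals MEC at Q*: 9.35 + 1.32×20.4693 = 36.3695.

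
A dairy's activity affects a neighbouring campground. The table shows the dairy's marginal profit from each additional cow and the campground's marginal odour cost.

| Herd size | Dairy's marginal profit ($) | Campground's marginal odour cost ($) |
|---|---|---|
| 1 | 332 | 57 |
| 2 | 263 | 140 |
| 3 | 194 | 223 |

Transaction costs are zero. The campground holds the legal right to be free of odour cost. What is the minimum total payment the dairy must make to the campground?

Efficient level: marginal profit ≥ marginal odour cost through level 2, so k* = 2.
With the campground holding the right, the dairy must at least compensate total damage at k*: 57 + 140 = 197.

$197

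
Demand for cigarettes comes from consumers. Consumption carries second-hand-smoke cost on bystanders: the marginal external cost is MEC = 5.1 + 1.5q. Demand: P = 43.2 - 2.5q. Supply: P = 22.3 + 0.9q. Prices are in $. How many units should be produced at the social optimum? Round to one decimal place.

q* = 3.2

Social marginal benefit = demand − MEC = 38.1 - 4.0q.
Set SMB = MC: 38.1 - 4.0q = 22.3 + 0.9q → q* = 3.2245.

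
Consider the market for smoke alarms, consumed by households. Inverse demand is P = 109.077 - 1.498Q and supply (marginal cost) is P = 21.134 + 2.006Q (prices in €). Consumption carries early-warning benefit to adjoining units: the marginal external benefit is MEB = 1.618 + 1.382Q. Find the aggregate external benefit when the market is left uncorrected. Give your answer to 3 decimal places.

Market equilibrium (private): 21.134 + 2.006Q = 109.077 - 1.498Q → Q_m = 25.0979.
Total external benefit = ∫₀^{Q_m} (1.618 + 1.382Q) dQ = 1.618×25.0979 + ½×1.382×25.0979² = 475.8725.

€475.872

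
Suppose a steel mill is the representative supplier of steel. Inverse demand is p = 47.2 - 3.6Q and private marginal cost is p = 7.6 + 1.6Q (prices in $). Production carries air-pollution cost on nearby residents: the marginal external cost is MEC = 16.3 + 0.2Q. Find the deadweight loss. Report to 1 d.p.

Market equilibrium (private): 7.6 + 1.6Q = 47.2 - 3.6Q → Q_m = 7.6154.
Social marginal cost = private MC + MEC = 23.9 + 1.8Q.
Set SMC = demand: 23.9 + 1.8Q = 47.2 - 3.6Q → Q* = 4.3148.
The loss is the area between SMC and demand from Q* to Q_m; with linear curves that's a triangle of height MEC(Q_m).
DWL = ½ × 3.3006 × 17.8231 = 29.4135.

DWL = $29.4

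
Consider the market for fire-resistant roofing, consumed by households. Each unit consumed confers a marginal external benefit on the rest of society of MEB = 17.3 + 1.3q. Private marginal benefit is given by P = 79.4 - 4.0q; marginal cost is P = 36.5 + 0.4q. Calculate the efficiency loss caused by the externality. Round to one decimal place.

Market equilibrium (private): 36.5 + 0.4q = 79.4 - 4.0q → q_m = 9.7500.
Social marginal benefit = demand + MEB = 96.7 - 2.7q.
Set SMB = MC: 96.7 - 2.7q = 36.5 + 0.4q → q* = 19.4194.
The welfare-loss triangle has base |q_m − q*| and height MEB(q_m) (the vertical gap between SMB and MC is zero at q* and MEB at q_m).
DWL = ½ × 9.6694 × 29.9750 = 144.9201.

DWL = 144.9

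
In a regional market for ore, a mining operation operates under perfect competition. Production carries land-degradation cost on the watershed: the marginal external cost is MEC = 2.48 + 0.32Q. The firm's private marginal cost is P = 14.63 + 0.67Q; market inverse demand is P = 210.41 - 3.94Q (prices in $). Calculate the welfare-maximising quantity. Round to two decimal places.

Q* = 39.21

Social marginal cost = private MC + MEC = 17.11 + 0.99Q.
Set SMC = demand: 17.11 + 0.99Q = 210.41 - 3.94Q → Q* = 39.2089.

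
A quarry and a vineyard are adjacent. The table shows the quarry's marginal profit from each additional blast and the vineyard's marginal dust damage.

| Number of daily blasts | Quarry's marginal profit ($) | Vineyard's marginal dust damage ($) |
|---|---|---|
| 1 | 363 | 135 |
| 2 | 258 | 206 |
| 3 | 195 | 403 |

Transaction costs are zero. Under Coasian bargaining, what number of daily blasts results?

2

Bargaining reaches the level where marginal profit last exceeds marginal dust damage.
That holds through level 2 (258 ≥ 206) but not at 3 (195 < 403).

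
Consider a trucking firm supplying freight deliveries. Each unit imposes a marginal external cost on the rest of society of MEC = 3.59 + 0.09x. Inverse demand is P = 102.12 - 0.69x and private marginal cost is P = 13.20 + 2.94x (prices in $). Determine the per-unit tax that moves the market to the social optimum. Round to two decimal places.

tax = $5.65 per unit

Social marginal cost = private MC + MEC = 16.79 + 3.03x.
Set SMC = demand: 16.79 + 3.03x = 102.12 - 0.69x → x* = 22.9382.
The Pigouvian tax equals MEC at x*: 3.59 + 0.09×22.9382 = 5.6544.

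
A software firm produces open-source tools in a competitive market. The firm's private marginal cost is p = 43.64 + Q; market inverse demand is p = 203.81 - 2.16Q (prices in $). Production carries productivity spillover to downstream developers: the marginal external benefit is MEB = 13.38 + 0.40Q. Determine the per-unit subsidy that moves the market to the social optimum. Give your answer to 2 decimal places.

Social marginal cost = private MC − MEB = 30.26 + 0.60Q.
Set SMC = demand: 30.26 + 0.60Q = 203.81 - 2.16Q → Q* = 62.8804.
The Pigouvian subsidy equals MEB at Q*: 13.38 + 0.40×62.8804 = 38.5322.

subsidy = $38.53 per unit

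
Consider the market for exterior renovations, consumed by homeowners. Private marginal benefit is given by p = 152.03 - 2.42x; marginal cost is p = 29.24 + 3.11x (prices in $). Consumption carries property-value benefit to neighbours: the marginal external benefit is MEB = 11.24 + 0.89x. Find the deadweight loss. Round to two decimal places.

DWL = $103.57

Market equilibrium (private): 29.24 + 3.11x = 152.03 - 2.42x → x_m = 22.2043.
Social marginal benefit = demand + MEB = 163.27 - 1.53x.
Set SMB = MC: 163.27 - 1.53x = 29.24 + 3.11x → x* = 28.8858.
The welfare-loss triangle has base |x_m − x*| and height MEB(x_m) (the vertical gap between SMB and MC is zero at x* and MEB at x_m).
DWL = ½ × 6.6815 × 31.0019 = 103.5696.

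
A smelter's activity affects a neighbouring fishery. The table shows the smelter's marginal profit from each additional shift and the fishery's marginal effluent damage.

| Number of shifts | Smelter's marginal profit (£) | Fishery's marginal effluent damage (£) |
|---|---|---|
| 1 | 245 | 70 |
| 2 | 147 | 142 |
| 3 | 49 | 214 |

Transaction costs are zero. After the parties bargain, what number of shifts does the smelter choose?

Bargaining reaches the level where marginal profit last exceeds marginal effluent damage.
That holds through level 2 (147 ≥ 142) but not at 3 (49 < 214).

2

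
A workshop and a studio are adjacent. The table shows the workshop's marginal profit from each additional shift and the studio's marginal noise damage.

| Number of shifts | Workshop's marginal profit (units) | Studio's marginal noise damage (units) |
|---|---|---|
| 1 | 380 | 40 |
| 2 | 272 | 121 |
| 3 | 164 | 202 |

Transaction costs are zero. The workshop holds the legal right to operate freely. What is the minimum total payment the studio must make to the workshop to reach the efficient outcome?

Left alone the workshop would choose level 3 (marginal profit stays positive).
Efficient level: k* = 2 (marginal profit ≥ marginal noise damage through 2).
The studio must at least cover the workshop's forgone profit from cutting 3→2: 164 = 164.

164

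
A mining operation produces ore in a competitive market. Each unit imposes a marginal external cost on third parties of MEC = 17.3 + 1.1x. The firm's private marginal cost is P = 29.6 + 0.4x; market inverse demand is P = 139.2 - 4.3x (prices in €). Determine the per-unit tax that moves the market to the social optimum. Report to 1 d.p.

tax = €34.8 per unit

Social marginal cost = private MC + MEC = 46.9 + 1.5x.
Set SMC = demand: 46.9 + 1.5x = 139.2 - 4.3x → x* = 15.9138.
The Pigouvian tax equals MEC at x*: 17.3 + 1.1×15.9138 = 34.8052.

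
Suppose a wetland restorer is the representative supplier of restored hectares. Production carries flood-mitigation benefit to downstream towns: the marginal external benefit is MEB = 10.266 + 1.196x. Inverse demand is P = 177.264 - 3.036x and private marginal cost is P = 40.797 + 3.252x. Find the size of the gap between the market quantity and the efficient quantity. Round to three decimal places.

7.114 units

Market equilibrium (private): 40.797 + 3.252x = 177.264 - 3.036x → x_m = 21.7028.
Social marginal cost = private MC − MEB = 30.531 + 2.056x.
Set SMC = demand: 30.531 + 2.056x = 177.264 - 3.036x → x* = 28.8164.
Gap = |21.7028 − 28.8164| = 7.1136.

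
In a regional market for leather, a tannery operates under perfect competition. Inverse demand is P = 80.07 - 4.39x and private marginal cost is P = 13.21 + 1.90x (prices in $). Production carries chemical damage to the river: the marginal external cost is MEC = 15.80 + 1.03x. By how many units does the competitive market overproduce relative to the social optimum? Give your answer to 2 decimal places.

Market equilibrium (private): 13.21 + 1.90x = 80.07 - 4.39x → x_m = 10.6296.
Social marginal cost = private MC + MEC = 29.01 + 2.93x.
Set SMC = demand: 29.01 + 2.93x = 80.07 - 4.39x → x* = 6.9754.
Gap = |10.6296 − 6.9754| = 3.6542.

3.65 units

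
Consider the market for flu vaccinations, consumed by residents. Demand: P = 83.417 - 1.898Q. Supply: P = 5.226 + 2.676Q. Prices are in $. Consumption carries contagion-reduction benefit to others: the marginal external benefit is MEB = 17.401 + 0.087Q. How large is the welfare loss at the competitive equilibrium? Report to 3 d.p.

DWL = $39.755

Market equilibrium (private): 5.226 + 2.676Q = 83.417 - 1.898Q → Q_m = 17.0947.
Social marginal benefit = demand + MEB = 100.818 - 1.811Q.
Set SMB = MC: 100.818 - 1.811Q = 5.226 + 2.676Q → Q* = 21.3042.
Height of the DWL triangle at Q_m is SMB(Q_m) − MC(Q_m) = MEB(Q_m) = 18.8882.
DWL = ½ × 4.2095 × 18.8882 = 39.7549.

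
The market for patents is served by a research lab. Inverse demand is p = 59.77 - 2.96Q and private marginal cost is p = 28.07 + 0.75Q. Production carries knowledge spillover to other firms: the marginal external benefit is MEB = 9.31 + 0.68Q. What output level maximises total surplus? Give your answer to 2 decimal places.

Social marginal cost = private MC − MEB = 18.76 + 0.07Q.
Set SMC = demand: 18.76 + 0.07Q = 59.77 - 2.96Q → Q* = 13.5347.

Q* = 13.53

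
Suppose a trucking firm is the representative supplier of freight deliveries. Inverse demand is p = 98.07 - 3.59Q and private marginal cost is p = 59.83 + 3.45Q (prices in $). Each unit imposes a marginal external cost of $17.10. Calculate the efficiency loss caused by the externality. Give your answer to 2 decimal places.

Market equilibrium (private): 59.83 + 3.45Q = 98.07 - 3.59Q → Q_m = 5.4318.
Social marginal cost = private MC + MEC = 76.93 + 3.45Q.
Set SMC = demand: 76.93 + 3.45Q = 98.07 - 3.59Q → Q* = 3.0028.
Height of the DWL triangle at Q_m is SMC(Q_m) − demand(Q_m) = MEC(Q_m) = 17.1000.
DWL = ½ × 2.4290 × 17.1000 = 20.7680.

DWL = $20.77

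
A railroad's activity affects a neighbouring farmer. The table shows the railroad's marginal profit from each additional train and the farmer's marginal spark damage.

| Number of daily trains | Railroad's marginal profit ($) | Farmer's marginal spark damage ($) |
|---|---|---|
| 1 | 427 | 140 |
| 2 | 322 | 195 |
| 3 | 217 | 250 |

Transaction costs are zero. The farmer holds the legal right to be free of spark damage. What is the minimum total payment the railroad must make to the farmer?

Efficient level: marginal profit ≥ marginal spark damage through level 2, so k* = 2.
With the farmer holding the right, the railroad must at least compensate total damage at k*: 140 + 195 = 335.

$335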